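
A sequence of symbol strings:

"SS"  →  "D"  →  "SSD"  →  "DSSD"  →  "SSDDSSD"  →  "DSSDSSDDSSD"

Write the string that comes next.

SSDDSSDDSSDSSDDSSD

From term 3 onward, concatenate the second-to-last term with the last: SS·D = SSD, D·SSD = DSSD, …
Continuing: SSDDSSD · DSSDSSDDSSD gives term 7.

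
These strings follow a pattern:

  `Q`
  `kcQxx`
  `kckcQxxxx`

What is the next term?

s(k+1) = kc·s(k)·xx, so each term gains kc as a prefix and xx as a suffix.
Applying this once more to kckcQxxxx:

kckckcQxxxxxx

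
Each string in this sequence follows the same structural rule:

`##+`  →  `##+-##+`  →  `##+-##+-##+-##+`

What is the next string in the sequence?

s(k+1) = s(k)·-·s(k) — each term doubles the last with '-' between the halves.
Doubling ##+-##+-##+-##+ with '-' between the halves:

##+-##+-##+-##+-##+-##+-##+-##+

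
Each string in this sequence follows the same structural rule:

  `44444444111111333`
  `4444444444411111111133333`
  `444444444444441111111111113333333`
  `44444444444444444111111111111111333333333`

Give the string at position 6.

Term n consists of 3n+2 4's, followed by 3n 1's, followed by 2n-1 3's, where the shown terms are n = 2, 3, 4, 5.
At n = 7 the blocks have lengths 23, 21, 13.

444444444444444444444441111111111111111111113333333333333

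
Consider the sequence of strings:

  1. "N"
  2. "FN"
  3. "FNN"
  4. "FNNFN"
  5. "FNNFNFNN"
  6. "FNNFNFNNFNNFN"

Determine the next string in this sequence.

From term 3 onward, concatenate the last term with the second-to-last: FN·N = FNN, FNN·FN = FNNFN, …
So term 7 is FNNFNFNNFNNFN·FNNFNFNN.

FNNFNFNNFNNFNFNNFNFNN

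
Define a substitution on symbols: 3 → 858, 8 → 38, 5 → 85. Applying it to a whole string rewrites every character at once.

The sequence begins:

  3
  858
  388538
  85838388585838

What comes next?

3885388583885838388538853885838

Applying the rule to each of the 14 symbols of 85838388585838 gives the pieces 38 85 38 858 38 858 38 38 85 38 85 38 858 38, which concatenate to the answer.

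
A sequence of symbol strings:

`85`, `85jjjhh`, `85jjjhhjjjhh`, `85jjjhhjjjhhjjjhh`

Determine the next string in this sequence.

The strings grow by a fixed suffix jjjhh each time.
So the next term is 85jjjhhjjjhhjjjhh·jjjhh.

85jjjhhjjjhhjjjhhjjjhh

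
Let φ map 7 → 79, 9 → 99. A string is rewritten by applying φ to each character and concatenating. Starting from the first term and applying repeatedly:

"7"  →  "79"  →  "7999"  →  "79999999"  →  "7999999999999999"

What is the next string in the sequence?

79999999999999999999999999999999

φ(7999999999999999) expands symbol-by-symbol to 79 99 99 99 99 99 99 99 99 99 99 99 99 99 99 99; joining the 16 pieces gives the next term.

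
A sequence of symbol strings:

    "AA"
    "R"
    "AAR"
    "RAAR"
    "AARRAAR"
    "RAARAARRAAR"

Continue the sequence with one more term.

AARRAARRAARAARRAAR

This is a Fibonacci-style word recurrence s(k) = s(k−2)·s(k−1): e.g. AA·R = AAR.
Continuing: AARRAAR · RAARAARRAAR gives term 7.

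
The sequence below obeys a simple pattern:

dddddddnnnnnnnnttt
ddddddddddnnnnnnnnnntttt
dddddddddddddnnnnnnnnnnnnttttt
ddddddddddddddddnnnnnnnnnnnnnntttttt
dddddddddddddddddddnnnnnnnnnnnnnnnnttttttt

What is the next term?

ddddddddddddddddddddddnnnnnnnnnnnnnnnnnntttttttt

The n-th term is 3n-2 d's then 2n+2 n's then n t's, where the shown terms are n = 3, 4, 5, 6, 7.
Setting n = 8 gives 22, 18, 8 characters in each block.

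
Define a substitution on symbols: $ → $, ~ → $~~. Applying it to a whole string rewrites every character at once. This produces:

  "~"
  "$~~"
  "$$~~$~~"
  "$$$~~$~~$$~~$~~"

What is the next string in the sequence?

Rewriting the 15 symbols of $$$~~$~~$$~~$~~ one by one yields $ $ $ $~~ $~~ $ $~~ $~~ $ $ $~~ $~~ $ $~~ $~~; concatenated:

$$$$~~$~~$$~~$~~$$$~~$~~$$~~$~~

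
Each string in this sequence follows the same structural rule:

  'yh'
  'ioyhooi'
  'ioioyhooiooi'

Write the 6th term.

s(k+1) = io·s(k)·ooi, so each term gains io as a prefix and ooi as a suffix.
From ioioyhooiooi, 3 further steps: ioioyhooiooi → ioioioyhooiooiooi → ioioioioyhooiooiooiooi → (answer).

ioioioioioyhooiooiooiooiooi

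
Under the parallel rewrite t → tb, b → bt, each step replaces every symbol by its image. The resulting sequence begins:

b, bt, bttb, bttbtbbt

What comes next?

Apply φ to bttbtbbt symbol by symbol: b→bt, t→tb, t→tb, b→bt, t→tb, b→bt, b→bt, t→tb; joined: bt tb tb bt tb bt bt tb.

bttbtbbttbbtbttb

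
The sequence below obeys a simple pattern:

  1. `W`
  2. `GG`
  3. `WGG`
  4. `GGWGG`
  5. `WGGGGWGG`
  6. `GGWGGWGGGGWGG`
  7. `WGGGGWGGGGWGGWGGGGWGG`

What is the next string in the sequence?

This is a Fibonacci-style word recurrence s(k) = s(k−2)·s(k−1): e.g. W·GG = WGG.
Continuing: GGWGGWGGGGWGG · WGGGGWGGGGWGGWGGGGWGG gives term 8.

GGWGGWGGGGWGGWGGGGWGGGGWGGWGGGGWGG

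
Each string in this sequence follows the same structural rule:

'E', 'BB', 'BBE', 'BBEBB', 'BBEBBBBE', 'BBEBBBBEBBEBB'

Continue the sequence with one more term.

This is a Fibonacci-style word recurrence s(k) = s(k−1)·s(k−2): e.g. BB·E = BBE.
Continuing: BBEBBBBEBBEBB · BBEBBBBE gives term 7.

BBEBBBBEBBEBBBBEBBBBE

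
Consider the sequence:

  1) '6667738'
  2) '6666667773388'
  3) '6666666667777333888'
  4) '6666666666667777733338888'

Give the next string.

Term n consists of 3n 6's, followed by n+1 7's, followed by n 3's, followed by n 8's (n = 1, 2, …).
For the next term, n = 5, so the run lengths are 15, 6, 5, 5.

6666666666666667777773333388888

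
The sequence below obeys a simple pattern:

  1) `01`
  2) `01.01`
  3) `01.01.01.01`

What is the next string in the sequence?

01.01.01.01.01.01.01.01

Every step duplicates the string with '.' between the halves.
One more doubling of 01.01.01.01 gives the answer.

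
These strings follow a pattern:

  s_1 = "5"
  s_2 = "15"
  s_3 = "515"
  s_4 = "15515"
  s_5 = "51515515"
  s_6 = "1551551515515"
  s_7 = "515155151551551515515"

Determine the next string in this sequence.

1551551515515515155151551551515515

From term 3 onward, concatenate the second-to-last term with the last: 5·15 = 515, 15·515 = 15515, …
The next term joins 1551551515515 and 515155151551551515515.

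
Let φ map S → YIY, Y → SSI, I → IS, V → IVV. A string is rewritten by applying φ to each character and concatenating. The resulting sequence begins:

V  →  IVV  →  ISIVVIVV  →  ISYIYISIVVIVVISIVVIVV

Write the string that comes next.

φ(ISYIYISIVVIVVISIVVIVV) expands symbol-by-symbol to IS YIY SSI IS SSI IS YIY IS IVV IVV IS IVV IVV IS YIY IS IVV IVV IS IVV IVV; joining the 21 pieces gives the next term.

ISYIYSSIISSSIISYIYISIVVIVVISIVVIVVISYIYISIVVIVVISIVVIVV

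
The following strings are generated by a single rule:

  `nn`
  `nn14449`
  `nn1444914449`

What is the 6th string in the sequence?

nn1444914449144491444914449

Every step adds 14449 to the end: s(k+1) = s(k)·14449.
From nn1444914449, 3 further steps: nn1444914449 → nn144491444914449 → nn14449144491444914449 → (answer).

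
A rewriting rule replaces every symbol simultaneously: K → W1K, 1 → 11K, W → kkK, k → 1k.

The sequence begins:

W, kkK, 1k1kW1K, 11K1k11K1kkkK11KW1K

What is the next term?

φ(11K1k11K1kkkK11KW1K) expands symbol-by-symbol to 11K 11K W1K 11K 1k 11K 11K W1K 11K 1k 1k 1k W1K 11K 11K W1K kkK 11K W1K; joining the 19 pieces gives the next term.

11K11KW1K11K1k11K11KW1K11K1k1k1kW1K11K11KW1KkkK11KW1K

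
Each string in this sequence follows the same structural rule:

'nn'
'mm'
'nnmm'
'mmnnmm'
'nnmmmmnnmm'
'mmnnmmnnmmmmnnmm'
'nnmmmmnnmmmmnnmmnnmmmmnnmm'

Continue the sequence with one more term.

Each term (from the third on) is the two preceding terms concatenated in order: term 3 = nn·mm = nnmm.
So term 8 is mmnnmmnnmmmmnnmm·nnmmmmnnmmmmnnmmnnmmmmnnmm.

mmnnmmnnmmmmnnmmnnmmmmnnmmmmnnmmnnmmmmnnmm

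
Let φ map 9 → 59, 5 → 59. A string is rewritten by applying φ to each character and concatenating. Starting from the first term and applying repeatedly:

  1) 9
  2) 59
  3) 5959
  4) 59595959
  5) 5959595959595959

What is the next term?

59595959595959595959595959595959

Replace each of the 16 characters of 5959595959595959 in place — 59 59 59 59 59 59 59 59 59 59 59 59 59 59 59 59 — and concatenate.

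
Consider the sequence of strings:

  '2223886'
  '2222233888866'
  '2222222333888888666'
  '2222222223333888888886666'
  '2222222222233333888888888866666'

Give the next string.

Reading off run lengths: 2 runs 3, 5, 7, 9, 11; 3 runs 1, 2, 3, 4, 5; 8 runs 2, 4, 6, 8, 10; 6 runs 1, 2, 3, 4, 5 — each is linear in n (n = 1, 2, …).
Setting n = 6 gives 13, 6, 12, 6 characters in each block.

2222222222222333333888888888888666666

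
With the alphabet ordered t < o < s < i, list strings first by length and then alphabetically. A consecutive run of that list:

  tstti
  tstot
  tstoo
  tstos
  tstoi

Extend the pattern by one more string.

tstst

The successor of tstoi increments the rightmost position that isn't already i and resets every position after it to t.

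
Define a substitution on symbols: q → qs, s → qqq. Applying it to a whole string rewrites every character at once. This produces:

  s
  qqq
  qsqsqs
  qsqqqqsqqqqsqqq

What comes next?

φ(qsqqqqsqqqqsqqq) expands symbol-by-symbol to qs qqq qs qs qs qs qqq qs qs qs qs qqq qs qs qs; joining the 15 pieces gives the next term.

qsqqqqsqsqsqsqqqqsqsqsqsqqqqsqsqs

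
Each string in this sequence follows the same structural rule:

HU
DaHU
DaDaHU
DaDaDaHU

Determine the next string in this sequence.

Every step adds Da at the front: s(k+1) = Da·s(k).
Applying this once more to DaDaDaHU:

DaDaDaDaHU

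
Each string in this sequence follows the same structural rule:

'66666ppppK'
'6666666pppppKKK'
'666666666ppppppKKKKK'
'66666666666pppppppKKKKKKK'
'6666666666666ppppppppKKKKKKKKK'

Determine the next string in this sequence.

Each string has the form 6^{2n+3} p^{n+3} K^{2n-1} (n = 1, 2, …).
For the next term, n = 6, so the run lengths are 15, 9, 11.

666666666666666pppppppppKKKKKKKKKKK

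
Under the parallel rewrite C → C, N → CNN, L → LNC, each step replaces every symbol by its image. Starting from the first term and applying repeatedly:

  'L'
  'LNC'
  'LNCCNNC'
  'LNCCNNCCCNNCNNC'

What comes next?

Replace each of the 15 characters of LNCCNNCCCNNCNNC in place — LNC CNN C C CNN CNN C C C CNN CNN C CNN CNN C — and concatenate.

LNCCNNCCCNNCNNCCCCNNCNNCCNNCNNC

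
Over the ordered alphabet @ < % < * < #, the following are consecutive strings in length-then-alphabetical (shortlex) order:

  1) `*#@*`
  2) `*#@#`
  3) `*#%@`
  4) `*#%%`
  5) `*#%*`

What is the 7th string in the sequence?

*#*@

Advancing 2 positions from *#%* through *#%* → *#%# reaches term 7.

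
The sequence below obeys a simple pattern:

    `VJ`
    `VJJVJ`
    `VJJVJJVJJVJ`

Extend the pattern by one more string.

Each string is two copies of the previous one joined by 'J'.
Doubling VJJVJJVJJVJ with 'J' between the halves:

VJJVJJVJJVJJVJJVJJVJJVJ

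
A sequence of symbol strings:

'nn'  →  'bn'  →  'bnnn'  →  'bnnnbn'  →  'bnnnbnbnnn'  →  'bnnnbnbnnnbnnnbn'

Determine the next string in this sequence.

bnnnbnbnnnbnnnbnbnnnbnbnnn

From term 3 onward, concatenate the last term with the second-to-last: bn·nn = bnnn, bnnn·bn = bnnnbn, …
So term 7 is bnnnbnbnnnbnnnbn·bnnnbnbnnn.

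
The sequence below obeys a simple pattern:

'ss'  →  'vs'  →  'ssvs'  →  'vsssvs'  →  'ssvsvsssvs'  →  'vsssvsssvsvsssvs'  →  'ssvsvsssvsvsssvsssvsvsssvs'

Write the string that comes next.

This is a Fibonacci-style word recurrence s(k) = s(k−2)·s(k−1): e.g. ss·vs = ssvs.
The next term joins vsssvsssvsvsssvs and ssvsvsssvsvsssvsssvsvsssvs.

vsssvsssvsvsssvsssvsvsssvsvsssvsssvsvsssvs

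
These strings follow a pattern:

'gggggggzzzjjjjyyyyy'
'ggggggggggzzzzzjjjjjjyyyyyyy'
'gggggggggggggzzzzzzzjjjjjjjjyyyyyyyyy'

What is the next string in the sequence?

ggggggggggggggggzzzzzzzzzjjjjjjjjjjyyyyyyyyyyy

Each string has the form g^{3n+1} z^{2n-1} j^{2n} y^{2n+1}, where the shown terms are n = 2, 3, 4.
Setting n = 5 gives 16, 9, 10, 11 characters in each block.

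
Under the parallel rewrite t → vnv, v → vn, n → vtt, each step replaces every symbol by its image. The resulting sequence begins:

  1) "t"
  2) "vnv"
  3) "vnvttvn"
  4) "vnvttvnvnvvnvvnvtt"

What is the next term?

vnvttvnvnvvnvvnvttvnvttvnvnvttvnvnvttvnvnvvnv

Applying the rule to each of the 18 symbols of vnvttvnvnvvnvvnvtt gives the pieces vn vtt vn vnv vnv vn vtt vn vtt vn vn vtt vn vn vtt vn vnv vnv, which concatenate to the answer.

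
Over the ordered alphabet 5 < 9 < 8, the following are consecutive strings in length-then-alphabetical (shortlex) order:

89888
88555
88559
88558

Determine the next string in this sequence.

Treat 88558 as a base-3 numeral over the given alphabet and add one, carrying through any trailing 8's.

88595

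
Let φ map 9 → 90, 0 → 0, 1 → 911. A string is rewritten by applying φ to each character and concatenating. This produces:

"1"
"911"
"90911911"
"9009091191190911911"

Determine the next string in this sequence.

900090090911911909119119009091191190911911

φ(9009091191190911911) expands symbol-by-symbol to 90 0 0 90 0 90 911 911 90 911 911 90 0 90 911 911 90 911 911; joining the 19 pieces gives the next term.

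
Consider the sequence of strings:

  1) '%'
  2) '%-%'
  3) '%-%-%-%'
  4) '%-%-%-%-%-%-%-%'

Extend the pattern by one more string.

%-%-%-%-%-%-%-%-%-%-%-%-%-%-%-%

Every step duplicates the string with '-' between the halves.
So the next term is two copies of %-%-%-%-%-%-%-% with '-' between the halves.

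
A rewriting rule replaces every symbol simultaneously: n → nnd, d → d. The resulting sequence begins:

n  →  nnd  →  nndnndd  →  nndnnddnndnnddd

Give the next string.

nndnnddnndnndddnndnnddnndnndddd

Applying the rule to each of the 15 symbols of nndnnddnndnnddd gives the pieces nnd nnd d nnd nnd d d nnd nnd d nnd nnd d d d, which concatenate to the answer.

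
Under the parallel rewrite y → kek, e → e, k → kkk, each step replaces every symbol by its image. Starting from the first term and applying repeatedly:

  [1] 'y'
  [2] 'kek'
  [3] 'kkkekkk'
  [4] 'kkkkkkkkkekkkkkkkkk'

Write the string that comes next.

kkkkkkkkkkkkkkkkkkkkkkkkkkkekkkkkkkkkkkkkkkkkkkkkkkkkkk

φ(kkkkkkkkkekkkkkkkkk) expands symbol-by-symbol to kkk kkk kkk kkk kkk kkk kkk kkk kkk e kkk kkk kkk kkk kkk kkk kkk kkk kkk; joining the 19 pieces gives the next term.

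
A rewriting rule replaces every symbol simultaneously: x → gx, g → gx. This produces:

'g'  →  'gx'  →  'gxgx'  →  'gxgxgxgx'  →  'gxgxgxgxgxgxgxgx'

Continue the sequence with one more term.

gxgxgxgxgxgxgxgxgxgxgxgxgxgxgxgx

Replace each of the 16 characters of gxgxgxgxgxgxgxgx in place — gx gx gx gx gx gx gx gx gx gx gx gx gx gx gx gx — and concatenate.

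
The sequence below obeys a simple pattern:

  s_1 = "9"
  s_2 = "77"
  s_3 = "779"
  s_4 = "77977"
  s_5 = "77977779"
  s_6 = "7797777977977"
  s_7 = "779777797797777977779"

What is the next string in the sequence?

Each term (from the third on) is the previous term followed by the one before it: term 3 = 77·9 = 779.
The next term joins 779777797797777977779 and 7797777977977.

7797777977977779777797797777977977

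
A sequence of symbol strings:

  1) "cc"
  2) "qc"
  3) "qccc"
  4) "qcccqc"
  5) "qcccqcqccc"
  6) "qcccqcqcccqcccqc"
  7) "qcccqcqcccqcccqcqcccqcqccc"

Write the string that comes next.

From term 3 onward, concatenate the last term with the second-to-last: qc·cc = qccc, qccc·qc = qcccqc, …
So term 8 is qcccqcqcccqcccqcqcccqcqccc·qcccqcqcccqcccqc.

qcccqcqcccqcccqcqcccqcqcccqcccqcqcccqcccqc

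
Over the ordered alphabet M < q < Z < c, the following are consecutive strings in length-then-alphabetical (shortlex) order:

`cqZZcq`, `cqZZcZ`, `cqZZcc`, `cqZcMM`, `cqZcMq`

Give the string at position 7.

Continuing the enumeration 2 steps past cqZcMq: cqZcMq → cqZcMZ → (answer).

cqZcMc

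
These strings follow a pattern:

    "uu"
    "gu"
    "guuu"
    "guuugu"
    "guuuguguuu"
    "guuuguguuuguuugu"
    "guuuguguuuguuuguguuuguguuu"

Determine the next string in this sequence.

guuuguguuuguuuguguuuguguuuguuuguguuuguuugu

From term 3 onward, concatenate the last term with the second-to-last: gu·uu = guuu, guuu·gu = guuugu, …
Continuing: guuuguguuuguuuguguuuguguuu · guuuguguuuguuugu gives term 8.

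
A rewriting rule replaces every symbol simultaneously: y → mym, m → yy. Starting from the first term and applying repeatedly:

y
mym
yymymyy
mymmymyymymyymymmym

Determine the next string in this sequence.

Rewriting the 19 symbols of mymmymyymymyymymmym one by one yields yy mym yy yy mym yy mym mym yy mym yy mym mym yy mym yy yy mym yy; concatenated:

yymymyyyymymyymymmymyymymyymymmymyymymyyyymymyy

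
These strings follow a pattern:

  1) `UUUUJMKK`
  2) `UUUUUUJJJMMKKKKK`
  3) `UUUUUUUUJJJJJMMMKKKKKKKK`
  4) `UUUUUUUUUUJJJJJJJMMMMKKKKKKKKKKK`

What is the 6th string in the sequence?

UUUUUUUUUUUUUUJJJJJJJJJJJMMMMMMKKKKKKKKKKKKKKKKK

Reading off run lengths: U runs 4, 6, 8, 10; J runs 1, 3, 5, 7; M runs 1, 2, 3, 4; K runs 2, 5, 8, 11 — each is linear in n (n = 1, 2, …).
For term 6, n = 6, so the run lengths are 14, 11, 6, 17.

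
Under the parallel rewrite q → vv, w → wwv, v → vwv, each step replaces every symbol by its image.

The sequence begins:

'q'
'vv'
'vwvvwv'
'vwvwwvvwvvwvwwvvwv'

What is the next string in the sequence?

Applying the rule to each of the 18 symbols of vwvwwvvwvvwvwwvvwv gives the pieces vwv wwv vwv wwv wwv vwv vwv wwv vwv vwv wwv vwv wwv wwv vwv vwv wwv vwv, which concatenate to the answer.

vwvwwvvwvwwvwwvvwvvwvwwvvwvvwvwwvvwvwwvwwvvwvvwvwwvvwv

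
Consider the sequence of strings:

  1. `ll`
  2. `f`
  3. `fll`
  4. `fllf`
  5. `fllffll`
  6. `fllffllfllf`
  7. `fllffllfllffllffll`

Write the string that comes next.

fllffllfllffllffllfllffllfllf

This is a Fibonacci-style word recurrence s(k) = s(k−1)·s(k−2): e.g. f·ll = fll.
Continuing: fllffllfllffllffll · fllffllfllf gives term 8.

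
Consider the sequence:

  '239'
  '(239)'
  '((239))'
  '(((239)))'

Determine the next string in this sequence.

s(k+1) = (·s(k)·), so each term gains ( as a prefix and ) as a suffix.
So the next term is (·(((239)))·).

((((239))))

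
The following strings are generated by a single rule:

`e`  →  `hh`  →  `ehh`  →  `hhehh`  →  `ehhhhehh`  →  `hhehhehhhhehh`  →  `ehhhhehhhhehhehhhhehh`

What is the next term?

This is a Fibonacci-style word recurrence s(k) = s(k−2)·s(k−1): e.g. e·hh = ehh.
Continuing: hhehhehhhhehh · ehhhhehhhhehhehhhhehh gives term 8.

hhehhehhhhehhehhhhehhhhehhehhhhehh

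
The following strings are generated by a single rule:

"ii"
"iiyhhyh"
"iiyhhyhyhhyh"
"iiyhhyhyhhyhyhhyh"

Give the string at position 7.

iiyhhyhyhhyhyhhyhyhhyhyhhyhyhhyh

Every step adds yhhyh to the end: s(k+1) = s(k)·yhhyh.
From iiyhhyhyhhyhyhhyh, 3 further steps: iiyhhyhyhhyhyhhyh → iiyhhyhyhhyhyhhyhyhhyh → iiyhhyhyhhyhyhhyhyhhyhyhhyh → (answer).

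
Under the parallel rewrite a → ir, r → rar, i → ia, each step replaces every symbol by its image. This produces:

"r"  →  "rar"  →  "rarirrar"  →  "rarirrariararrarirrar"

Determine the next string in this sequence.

rarirrariararrarirrariairrarirrarrarirrariararrarirrar

Applying the rule to each of the 21 symbols of rarirrariararrarirrar gives the pieces rar ir rar ia rar rar ir rar ia ir rar ir rar rar ir rar ia rar rar ir rar, which concatenate to the answer.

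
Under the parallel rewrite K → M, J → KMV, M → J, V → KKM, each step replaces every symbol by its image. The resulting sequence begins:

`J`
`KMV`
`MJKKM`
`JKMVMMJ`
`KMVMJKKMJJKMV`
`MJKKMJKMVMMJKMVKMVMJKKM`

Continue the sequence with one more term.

Replace each of the 23 characters of MJKKMJKMVMMJKMVKMVMJKKM in place — J KMV M M J KMV M J KKM J J KMV M J KKM M J KKM J KMV M M J — and concatenate.

JKMVMMJKMVMJKKMJJKMVMJKKMMJKKMJKMVMMJ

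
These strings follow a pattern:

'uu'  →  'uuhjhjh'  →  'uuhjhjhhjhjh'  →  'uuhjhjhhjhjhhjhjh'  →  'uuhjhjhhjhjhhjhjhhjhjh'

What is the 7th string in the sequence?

uuhjhjhhjhjhhjhjhhjhjhhjhjhhjhjh

The strings grow by a fixed suffix hjhjh each time.
From uuhjhjhhjhjhhjhjhhjhjh, 2 further steps: uuhjhjhhjhjhhjhjhhjhjh → uuhjhjhhjhjhhjhjhhjhjhhjhjh → (answer).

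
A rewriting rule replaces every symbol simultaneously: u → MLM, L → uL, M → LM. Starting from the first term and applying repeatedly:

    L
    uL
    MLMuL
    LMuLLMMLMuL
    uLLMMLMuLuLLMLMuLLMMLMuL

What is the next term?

MLMuLuLLMLMuLLMMLMuLMLMuLuLLMuLLMMLMuLuLLMLMuLLMMLMuL

φ(uLLMMLMuLuLLMLMuLLMMLMuL) expands symbol-by-symbol to MLM uL uL LM LM uL LM MLM uL MLM uL uL LM uL LM MLM uL uL LM LM uL LM MLM uL; joining the 24 pieces gives the next term.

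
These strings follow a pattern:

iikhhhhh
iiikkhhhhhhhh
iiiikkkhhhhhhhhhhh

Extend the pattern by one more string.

Reading off run lengths: i runs 2, 3, 4; k runs 1, 2, 3; h runs 5, 8, 11 — each is linear in n (n = 1, 2, …).
At n = 4 the blocks have lengths 5, 4, 14.

iiiiikkkkhhhhhhhhhhhhhh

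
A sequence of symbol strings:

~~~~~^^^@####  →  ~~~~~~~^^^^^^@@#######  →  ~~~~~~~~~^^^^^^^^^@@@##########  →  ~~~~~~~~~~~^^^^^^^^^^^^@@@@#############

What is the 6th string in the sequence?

Term n consists of 2n+3 ~'s, followed by 3n ^'s, followed by n @'s, followed by 3n+1 #'s (n = 1, 2, …).
At n = 6 the blocks have lengths 15, 18, 6, 19.

~~~~~~~~~~~~~~~^^^^^^^^^^^^^^^^^^@@@@@@###################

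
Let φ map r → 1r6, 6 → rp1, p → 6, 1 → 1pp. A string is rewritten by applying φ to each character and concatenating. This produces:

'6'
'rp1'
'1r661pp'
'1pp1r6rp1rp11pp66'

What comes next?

1pp661pp1r6rp11r661pp1r661pp1pp66rp1rp1

Applying the rule to each of the 17 symbols of 1pp1r6rp1rp11pp66 gives the pieces 1pp 6 6 1pp 1r6 rp1 1r6 6 1pp 1r6 6 1pp 1pp 6 6 rp1 rp1, which concatenate to the answer.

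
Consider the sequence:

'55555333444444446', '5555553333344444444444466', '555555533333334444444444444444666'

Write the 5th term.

5555555553333333333344444444444444444444444466666

Each string has the form 5^{n+3} 3^{2n-1} 4^{4n} 6^{n-1}, where the shown terms are n = 2, 3, 4.
At n = 6 the blocks have lengths 9, 11, 24, 5.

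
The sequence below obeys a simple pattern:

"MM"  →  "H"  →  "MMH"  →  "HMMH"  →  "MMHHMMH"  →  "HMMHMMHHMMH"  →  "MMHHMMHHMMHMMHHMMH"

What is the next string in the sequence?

From term 3 onward, concatenate the second-to-last term with the last: MM·H = MMH, H·MMH = HMMH, …
Continuing: HMMHMMHHMMH · MMHHMMHHMMHMMHHMMH gives term 8.

HMMHMMHHMMHMMHHMMHHMMHMMHHMMH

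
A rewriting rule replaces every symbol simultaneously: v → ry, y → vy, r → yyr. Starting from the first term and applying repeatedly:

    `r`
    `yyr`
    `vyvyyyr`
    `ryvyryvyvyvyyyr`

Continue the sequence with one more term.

yyrvyryvyyyrvyryvyryvyryvyvyvyyyr

Replace each of the 15 characters of ryvyryvyvyvyyyr in place — yyr vy ry vy yyr vy ry vy ry vy ry vy vy vy yyr — and concatenate.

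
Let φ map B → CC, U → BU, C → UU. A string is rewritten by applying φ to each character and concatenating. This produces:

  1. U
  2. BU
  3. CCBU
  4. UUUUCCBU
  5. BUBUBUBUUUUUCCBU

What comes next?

CCBUCCBUCCBUCCBUBUBUBUBUUUUUCCBU

Replace each of the 16 characters of BUBUBUBUUUUUCCBU in place — CC BU CC BU CC BU CC BU BU BU BU BU UU UU CC BU — and concatenate.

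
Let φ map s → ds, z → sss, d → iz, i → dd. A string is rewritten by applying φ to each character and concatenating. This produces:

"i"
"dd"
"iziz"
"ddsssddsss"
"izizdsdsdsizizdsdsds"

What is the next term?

Rewriting the 20 symbols of izizdsdsdsizizdsdsds one by one yields dd sss dd sss iz ds iz ds iz ds dd sss dd sss iz ds iz ds iz ds; concatenated:

ddsssddsssizdsizdsizdsddsssddsssizdsizdsizds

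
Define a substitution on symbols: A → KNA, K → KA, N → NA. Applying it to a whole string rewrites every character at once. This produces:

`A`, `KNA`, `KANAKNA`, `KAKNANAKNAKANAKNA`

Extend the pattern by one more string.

Applying the rule to each of the 17 symbols of KAKNANAKNAKANAKNA gives the pieces KA KNA KA NA KNA NA KNA KA NA KNA KA KNA NA KNA KA NA KNA, which concatenate to the answer.

KAKNAKANAKNANAKNAKANAKNAKAKNANAKNAKANAKNA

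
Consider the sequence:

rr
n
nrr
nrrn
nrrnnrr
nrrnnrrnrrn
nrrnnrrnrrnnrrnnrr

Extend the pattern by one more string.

nrrnnrrnrrnnrrnnrrnrrnnrrnrrn

This is a Fibonacci-style word recurrence s(k) = s(k−1)·s(k−2): e.g. n·rr = nrr.
Continuing: nrrnnrrnrrnnrrnnrr · nrrnnrrnrrn gives term 8.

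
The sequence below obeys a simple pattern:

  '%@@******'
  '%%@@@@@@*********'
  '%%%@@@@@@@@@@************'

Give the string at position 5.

Each string has the form %^{n} @^{4n-2} *^{3n+3} (n = 1, 2, …).
For term 5, n = 5, so the run lengths are 5, 18, 18.

%%%%%@@@@@@@@@@@@@@@@@@******************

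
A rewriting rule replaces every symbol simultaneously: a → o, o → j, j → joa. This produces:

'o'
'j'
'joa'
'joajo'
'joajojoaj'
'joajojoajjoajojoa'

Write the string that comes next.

joajojoajjoajojoajoajojoajjoajo

φ(joajojoajjoajojoa) expands symbol-by-symbol to joa j o joa j joa j o joa joa j o joa j joa j o; joining the 17 pieces gives the next term.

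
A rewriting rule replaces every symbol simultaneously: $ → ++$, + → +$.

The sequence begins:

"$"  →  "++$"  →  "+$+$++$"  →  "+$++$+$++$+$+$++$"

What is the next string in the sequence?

Applying the rule to each of the 17 symbols of +$++$+$++$+$+$++$ gives the pieces +$ ++$ +$ +$ ++$ +$ ++$ +$ +$ ++$ +$ ++$ +$ ++$ +$ +$ ++$, which concatenate to the answer.

+$++$+$+$++$+$++$+$+$++$+$++$+$++$+$+$++$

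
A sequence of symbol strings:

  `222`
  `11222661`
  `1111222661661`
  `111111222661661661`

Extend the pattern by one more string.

11111111222661661661661

Every step adds 11 to the front and 661 to the end of the previous string.
One more step from 111111222661661661 gives the answer.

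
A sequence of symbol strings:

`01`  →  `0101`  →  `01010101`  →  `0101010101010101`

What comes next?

s(k+1) = s(k)·s(k) — each term doubles the last.
Doubling 0101010101010101:

01010101010101010101010101010101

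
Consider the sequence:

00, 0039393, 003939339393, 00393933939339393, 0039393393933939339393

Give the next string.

003939339393393933939339393

The strings grow by a fixed suffix 39393 each time.
So the next term is 0039393393933939339393·39393.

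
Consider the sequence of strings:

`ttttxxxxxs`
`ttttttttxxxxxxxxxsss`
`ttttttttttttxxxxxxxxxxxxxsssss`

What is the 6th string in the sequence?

Each string has the form t^{4n} x^{4n+1} s^{2n-1} (n = 1, 2, …).
Setting n = 6 gives 24, 25, 11 characters in each block.

ttttttttttttttttttttttttxxxxxxxxxxxxxxxxxxxxxxxxxsssssssssss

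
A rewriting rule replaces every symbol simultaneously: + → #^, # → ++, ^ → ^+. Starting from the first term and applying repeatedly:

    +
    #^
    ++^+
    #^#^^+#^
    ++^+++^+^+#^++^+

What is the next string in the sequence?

φ(++^+++^+^+#^++^+) expands symbol-by-symbol to #^ #^ ^+ #^ #^ #^ ^+ #^ ^+ #^ ++ ^+ #^ #^ ^+ #^; joining the 16 pieces gives the next term.

#^#^^+#^#^#^^+#^^+#^++^+#^#^^+#^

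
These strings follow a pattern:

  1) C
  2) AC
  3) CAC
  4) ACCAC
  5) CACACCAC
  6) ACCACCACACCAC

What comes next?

From term 3 onward, concatenate the second-to-last term with the last: C·AC = CAC, AC·CAC = ACCAC, …
The next term joins CACACCAC and ACCACCACACCAC.

CACACCACACCACCACACCAC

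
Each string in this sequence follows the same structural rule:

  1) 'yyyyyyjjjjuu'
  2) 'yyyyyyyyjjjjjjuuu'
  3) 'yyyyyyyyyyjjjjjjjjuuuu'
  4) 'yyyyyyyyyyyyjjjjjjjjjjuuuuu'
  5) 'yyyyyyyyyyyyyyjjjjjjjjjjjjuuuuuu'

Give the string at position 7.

The n-th term is 2n+2 y's then 2n j's then n u's, where the shown terms are n = 2, 3, 4, 5, 6.
Setting n = 8 gives 18, 16, 8 characters in each block.

yyyyyyyyyyyyyyyyyyjjjjjjjjjjjjjjjjuuuuuuuu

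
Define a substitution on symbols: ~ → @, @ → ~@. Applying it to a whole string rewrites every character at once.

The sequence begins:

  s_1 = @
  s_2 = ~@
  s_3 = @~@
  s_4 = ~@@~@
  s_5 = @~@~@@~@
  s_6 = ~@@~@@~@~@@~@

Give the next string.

Applying the rule to each of the 13 symbols of ~@@~@@~@~@@~@ gives the pieces @ ~@ ~@ @ ~@ ~@ @ ~@ @ ~@ ~@ @ ~@, which concatenate to the answer.

@~@~@@~@~@@~@@~@~@@~@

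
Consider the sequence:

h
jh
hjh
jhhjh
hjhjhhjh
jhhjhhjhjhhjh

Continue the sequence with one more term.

hjhjhhjhjhhjhhjhjhhjh

Each term (from the third on) is the two preceding terms concatenated in order: term 3 = h·jh = hjh.
So term 7 is hjhjhhjh·jhhjhhjhjhhjh.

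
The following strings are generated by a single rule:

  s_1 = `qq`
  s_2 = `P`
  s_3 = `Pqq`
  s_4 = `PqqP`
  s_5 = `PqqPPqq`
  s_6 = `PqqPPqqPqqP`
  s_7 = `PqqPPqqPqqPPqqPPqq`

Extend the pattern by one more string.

PqqPPqqPqqPPqqPPqqPqqPPqqPqqP

From term 3 onward, concatenate the last term with the second-to-last: P·qq = Pqq, Pqq·P = PqqP, …
So term 8 is PqqPPqqPqqPPqqPPqq·PqqPPqqPqqP.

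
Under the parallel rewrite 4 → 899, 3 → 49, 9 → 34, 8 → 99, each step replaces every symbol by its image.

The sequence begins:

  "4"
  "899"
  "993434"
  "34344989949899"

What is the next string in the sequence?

Applying the rule to each of the 14 symbols of 34344989949899 gives the pieces 49 899 49 899 899 34 99 34 34 899 34 99 34 34, which concatenate to the answer.

49899498998993499343489934993434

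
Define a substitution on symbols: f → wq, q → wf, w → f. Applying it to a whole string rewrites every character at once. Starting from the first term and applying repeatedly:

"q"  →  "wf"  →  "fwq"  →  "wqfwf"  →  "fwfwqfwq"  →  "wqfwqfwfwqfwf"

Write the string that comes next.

φ(wqfwqfwfwqfwf) expands symbol-by-symbol to f wf wq f wf wq f wq f wf wq f wq; joining the 13 pieces gives the next term.

fwfwqfwfwqfwqfwfwqfwq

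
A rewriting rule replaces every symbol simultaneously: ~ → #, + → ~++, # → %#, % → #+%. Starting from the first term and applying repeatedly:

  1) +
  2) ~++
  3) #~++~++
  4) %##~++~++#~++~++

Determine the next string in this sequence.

#+%%#%##~++~++#~++~++%##~++~++#~++~++

φ(%##~++~++#~++~++) expands symbol-by-symbol to #+% %# %# # ~++ ~++ # ~++ ~++ %# # ~++ ~++ # ~++ ~++; joining the 16 pieces gives the next term.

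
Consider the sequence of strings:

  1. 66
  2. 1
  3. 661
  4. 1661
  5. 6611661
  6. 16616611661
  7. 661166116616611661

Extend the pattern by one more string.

Each term (from the third on) is the two preceding terms concatenated in order: term 3 = 66·1 = 661.
So term 8 is 16616611661·661166116616611661.

16616611661661166116616611661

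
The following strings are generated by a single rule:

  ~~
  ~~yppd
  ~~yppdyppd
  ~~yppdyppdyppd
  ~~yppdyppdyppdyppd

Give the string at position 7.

The strings grow by a fixed suffix yppd each time.
From ~~yppdyppdyppdyppd, 2 further steps: ~~yppdyppdyppdyppd → ~~yppdyppdyppdyppdyppd → (answer).

~~yppdyppdyppdyppdyppdyppd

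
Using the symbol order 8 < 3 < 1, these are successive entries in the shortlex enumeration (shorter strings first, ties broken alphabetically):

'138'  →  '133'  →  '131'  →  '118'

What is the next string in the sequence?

Treat 118 as a base-3 numeral over the given alphabet and add one, carrying through any trailing 1's.

113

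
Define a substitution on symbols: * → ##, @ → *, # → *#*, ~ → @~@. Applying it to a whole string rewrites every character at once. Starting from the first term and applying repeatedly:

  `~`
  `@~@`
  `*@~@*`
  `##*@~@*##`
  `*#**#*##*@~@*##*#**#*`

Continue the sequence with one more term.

Rewriting the 21 symbols of *#**#*##*@~@*##*#**#* one by one yields ## *#* ## ## *#* ## *#* *#* ## * @~@ * ## *#* *#* ## *#* ## ## *#* ##; concatenated:

##*#*####*#*##*#**#*##*@~@*##*#**#*##*#*####*#*##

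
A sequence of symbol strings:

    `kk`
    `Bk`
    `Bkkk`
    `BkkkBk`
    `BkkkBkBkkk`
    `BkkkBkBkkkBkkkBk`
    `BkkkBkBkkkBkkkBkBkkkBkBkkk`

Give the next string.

BkkkBkBkkkBkkkBkBkkkBkBkkkBkkkBkBkkkBkkkBk

This is a Fibonacci-style word recurrence s(k) = s(k−1)·s(k−2): e.g. Bk·kk = Bkkk.
The next term joins BkkkBkBkkkBkkkBkBkkkBkBkkk and BkkkBkBkkkBkkkBk.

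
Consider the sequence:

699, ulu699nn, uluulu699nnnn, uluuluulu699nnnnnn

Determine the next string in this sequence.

uluuluuluulu699nnnnnnnn

s(k+1) = ulu·s(k)·nn, so each term gains ulu as a prefix and nn as a suffix.
One more step from uluuluulu699nnnnnn gives the answer.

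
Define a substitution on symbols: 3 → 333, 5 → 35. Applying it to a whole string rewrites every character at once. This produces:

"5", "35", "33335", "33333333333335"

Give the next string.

Rewriting the 14 symbols of 33333333333335 one by one yields 333 333 333 333 333 333 333 333 333 333 333 333 333 35; concatenated:

33333333333333333333333333333333333333335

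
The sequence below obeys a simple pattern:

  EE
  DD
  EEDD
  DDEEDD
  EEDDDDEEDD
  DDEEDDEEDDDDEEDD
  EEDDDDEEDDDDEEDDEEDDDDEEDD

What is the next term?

DDEEDDEEDDDDEEDDEEDDDDEEDDDDEEDDEEDDDDEEDD

From term 3 onward, concatenate the second-to-last term with the last: EE·DD = EEDD, DD·EEDD = DDEEDD, …
Continuing: DDEEDDEEDDDDEEDD · EEDDDDEEDDDDEEDDEEDDDDEEDD gives term 8.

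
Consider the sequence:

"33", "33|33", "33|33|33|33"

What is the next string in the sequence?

Each string is two copies of the previous one joined by '|'.
Doubling 33|33|33|33 with '|' between the halves:

33|33|33|33|33|33|33|33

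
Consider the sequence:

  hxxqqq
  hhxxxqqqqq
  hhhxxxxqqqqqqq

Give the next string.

The n-th term is n h's then n+1 x's then 2n+1 q's (n = 1, 2, …).
For the next term, n = 4, so the run lengths are 4, 5, 9.

hhhhxxxxxqqqqqqqqq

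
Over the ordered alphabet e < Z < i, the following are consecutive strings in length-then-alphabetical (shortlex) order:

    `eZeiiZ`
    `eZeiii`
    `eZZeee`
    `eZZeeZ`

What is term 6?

Continuing the enumeration 2 steps past eZZeeZ: eZZeeZ → eZZeei → (answer).

eZZeZe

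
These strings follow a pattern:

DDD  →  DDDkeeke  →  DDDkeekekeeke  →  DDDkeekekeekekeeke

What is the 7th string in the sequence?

DDDkeekekeekekeekekeekekeekekeeke

The strings grow by a fixed suffix keeke each time.
From DDDkeekekeekekeeke, 3 further steps: DDDkeekekeekekeeke → DDDkeekekeekekeekekeeke → DDDkeekekeekekeekekeekekeeke → (answer).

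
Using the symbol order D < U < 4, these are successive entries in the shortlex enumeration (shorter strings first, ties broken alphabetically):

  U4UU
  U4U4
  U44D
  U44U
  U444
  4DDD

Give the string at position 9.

Continuing the enumeration 3 steps past 4DDD: 4DDD → 4DDU → 4DD4 → (answer).

4DUD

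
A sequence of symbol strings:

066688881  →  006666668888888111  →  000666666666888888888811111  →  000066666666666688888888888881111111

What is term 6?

Term n consists of n 0's, followed by 3n 6's, followed by 3n+1 8's, followed by 2n-1 1's (n = 1, 2, …).
At n = 6 the blocks have lengths 6, 18, 19, 11.

000000666666666666666666888888888888888888811111111111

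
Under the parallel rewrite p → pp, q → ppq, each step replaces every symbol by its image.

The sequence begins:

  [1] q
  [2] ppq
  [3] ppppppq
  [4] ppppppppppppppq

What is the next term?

ppppppppppppppppppppppppppppppq

φ(ppppppppppppppq) expands symbol-by-symbol to pp pp pp pp pp pp pp pp pp pp pp pp pp pp ppq; joining the 15 pieces gives the next term.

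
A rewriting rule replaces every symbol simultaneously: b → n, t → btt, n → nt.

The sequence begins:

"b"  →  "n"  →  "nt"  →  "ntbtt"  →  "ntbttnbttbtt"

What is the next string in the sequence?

Expanding ntbttnbttbtt: n→nt, t→btt, b→n, t→btt, t→btt, n→nt, b→n, t→btt, t→btt, b→n, t→btt, t→btt. Concatenated: nt btt n btt btt nt n btt btt n btt btt.

ntbttnbttbttntnbttbttnbttbtt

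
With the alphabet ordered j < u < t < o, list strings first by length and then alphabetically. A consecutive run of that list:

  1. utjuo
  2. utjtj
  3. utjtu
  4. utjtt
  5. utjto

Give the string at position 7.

utjou

Stepping forward 2 times from utjto: utjto → utjoj, then the target.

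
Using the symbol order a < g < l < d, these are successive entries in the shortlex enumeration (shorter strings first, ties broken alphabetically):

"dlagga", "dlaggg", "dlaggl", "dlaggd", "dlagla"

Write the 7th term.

Advancing 2 positions from dlagla through dlagla → dlaglg reaches term 7.

dlagll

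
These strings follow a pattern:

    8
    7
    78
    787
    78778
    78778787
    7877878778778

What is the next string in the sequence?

787787877877878778787

Each term (from the third on) is the previous term followed by the one before it: term 3 = 7·8 = 78.
Continuing: 7877878778778 · 78778787 gives term 8.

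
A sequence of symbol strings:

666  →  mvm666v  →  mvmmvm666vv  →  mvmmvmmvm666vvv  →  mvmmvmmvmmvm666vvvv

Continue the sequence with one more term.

mvmmvmmvmmvmmvm666vvvvv

Every step adds mvm to the front and v to the end of the previous string.
So the next term is mvm·mvmmvmmvmmvm666vvvv·v.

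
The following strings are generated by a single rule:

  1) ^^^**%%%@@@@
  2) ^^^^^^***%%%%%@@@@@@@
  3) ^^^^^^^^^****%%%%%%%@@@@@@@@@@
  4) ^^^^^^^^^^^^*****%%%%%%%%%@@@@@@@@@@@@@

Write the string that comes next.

Each string has the form ^^{3n} *^{n+1} %^{2n+1} @^{3n+1} (n = 1, 2, …).
For the next term, n = 5, so the run lengths are 15, 6, 11, 16.

^^^^^^^^^^^^^^^******%%%%%%%%%%%@@@@@@@@@@@@@@@@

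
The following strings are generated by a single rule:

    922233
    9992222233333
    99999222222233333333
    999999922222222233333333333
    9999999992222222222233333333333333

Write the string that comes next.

Term n consists of 2n-1 9's, followed by 2n+1 2's, followed by 3n-1 3's (n = 1, 2, …).
Setting n = 6 gives 11, 13, 17 characters in each block.

99999999999222222222222233333333333333333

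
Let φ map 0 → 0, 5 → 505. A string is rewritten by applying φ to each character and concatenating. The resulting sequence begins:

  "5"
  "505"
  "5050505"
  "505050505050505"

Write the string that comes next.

5050505050505050505050505050505

φ(505050505050505) expands symbol-by-symbol to 505 0 505 0 505 0 505 0 505 0 505 0 505 0 505; joining the 15 pieces gives the next term.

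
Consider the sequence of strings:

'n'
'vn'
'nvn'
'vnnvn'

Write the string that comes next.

Each term (from the third on) is the two preceding terms concatenated in order: term 3 = n·vn = nvn.
Continuing: nvn · vnnvn gives term 5.

nvnvnnvn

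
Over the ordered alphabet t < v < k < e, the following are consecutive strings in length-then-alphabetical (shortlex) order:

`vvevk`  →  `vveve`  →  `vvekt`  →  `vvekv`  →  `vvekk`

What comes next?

vveke

Find the rightmost character of vvekk below e, bump it to the next letter, and reset everything to its right to t.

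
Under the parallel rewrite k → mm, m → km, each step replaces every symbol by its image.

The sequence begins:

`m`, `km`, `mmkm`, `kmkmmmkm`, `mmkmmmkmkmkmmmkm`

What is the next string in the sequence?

kmkmmmkmkmkmmmkmmmkmmmkmkmkmmmkm

φ(mmkmmmkmkmkmmmkm) expands symbol-by-symbol to km km mm km km km mm km mm km mm km km km mm km; joining the 16 pieces gives the next term.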